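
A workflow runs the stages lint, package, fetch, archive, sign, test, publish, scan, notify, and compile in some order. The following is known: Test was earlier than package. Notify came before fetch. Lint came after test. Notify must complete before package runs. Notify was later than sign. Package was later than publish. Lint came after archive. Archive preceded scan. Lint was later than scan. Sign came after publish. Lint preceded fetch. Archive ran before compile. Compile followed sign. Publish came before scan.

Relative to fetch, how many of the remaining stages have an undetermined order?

2

Forced before fetch: archive, lint, notify, publish, scan, sign, and test.
That leaves compile and package with no forced order relative to fetch — 2.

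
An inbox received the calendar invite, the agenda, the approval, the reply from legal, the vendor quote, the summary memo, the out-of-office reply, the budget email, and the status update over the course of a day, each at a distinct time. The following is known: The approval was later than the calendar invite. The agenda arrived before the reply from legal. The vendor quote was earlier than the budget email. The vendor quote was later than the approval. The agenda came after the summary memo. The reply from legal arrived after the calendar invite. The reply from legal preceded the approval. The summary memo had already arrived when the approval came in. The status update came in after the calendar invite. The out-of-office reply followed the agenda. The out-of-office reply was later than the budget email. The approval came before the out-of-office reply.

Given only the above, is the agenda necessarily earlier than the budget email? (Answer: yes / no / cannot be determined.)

yes

Chain the constraints: the agenda → the reply from legal → the approval → the vendor quote → the budget email. Each link is directly stated, so the agenda comes before the budget email.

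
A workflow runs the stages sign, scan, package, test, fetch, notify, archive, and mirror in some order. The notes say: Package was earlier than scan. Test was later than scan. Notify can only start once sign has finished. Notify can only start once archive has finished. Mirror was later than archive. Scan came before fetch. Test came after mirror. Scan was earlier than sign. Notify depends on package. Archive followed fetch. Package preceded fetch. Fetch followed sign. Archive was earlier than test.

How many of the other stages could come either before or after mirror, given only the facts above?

Forced before mirror: archive, fetch, package, scan, and sign; forced after mirror: test.
That leaves notify with no forced order relative to mirror — 1.

1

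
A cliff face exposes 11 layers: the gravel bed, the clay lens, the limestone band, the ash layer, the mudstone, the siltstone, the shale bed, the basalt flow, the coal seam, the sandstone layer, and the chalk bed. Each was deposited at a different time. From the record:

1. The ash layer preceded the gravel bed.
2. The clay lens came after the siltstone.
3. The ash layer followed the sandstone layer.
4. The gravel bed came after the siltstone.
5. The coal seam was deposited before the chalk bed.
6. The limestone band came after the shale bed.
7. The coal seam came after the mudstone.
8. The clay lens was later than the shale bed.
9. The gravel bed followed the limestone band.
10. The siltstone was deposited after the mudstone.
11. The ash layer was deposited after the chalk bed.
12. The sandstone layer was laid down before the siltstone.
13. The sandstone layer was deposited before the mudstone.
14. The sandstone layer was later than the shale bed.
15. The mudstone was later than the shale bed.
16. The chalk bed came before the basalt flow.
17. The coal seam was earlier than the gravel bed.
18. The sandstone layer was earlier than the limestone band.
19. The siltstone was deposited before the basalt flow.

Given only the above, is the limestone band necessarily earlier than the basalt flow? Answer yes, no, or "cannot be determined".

cannot be determined

No chain of stated constraints runs from the limestone band to the basalt flow, and none runs from the basalt flow to the limestone band either.
So the relative order of the limestone band and the basalt flow is not fixed by the given facts.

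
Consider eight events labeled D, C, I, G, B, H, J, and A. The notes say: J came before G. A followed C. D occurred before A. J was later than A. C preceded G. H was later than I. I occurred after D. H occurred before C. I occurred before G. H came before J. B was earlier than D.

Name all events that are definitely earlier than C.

B, D, H, I

Directly stated before C: H.
B reaches C via B → D → I → H → C.
D reaches C via D → I → H → C.
I reaches C via I → H → C.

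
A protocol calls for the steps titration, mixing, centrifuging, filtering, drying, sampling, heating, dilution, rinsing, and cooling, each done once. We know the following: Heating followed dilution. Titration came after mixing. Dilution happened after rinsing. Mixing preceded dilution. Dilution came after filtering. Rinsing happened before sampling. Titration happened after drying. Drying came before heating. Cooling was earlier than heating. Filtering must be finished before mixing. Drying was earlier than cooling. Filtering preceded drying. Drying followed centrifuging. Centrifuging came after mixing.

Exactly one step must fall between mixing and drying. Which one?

centrifuging

Tracing the constraints gives mixing → centrifuging → drying, so centrifuging sits after mixing and before drying.
No other step is forced both after mixing and before drying.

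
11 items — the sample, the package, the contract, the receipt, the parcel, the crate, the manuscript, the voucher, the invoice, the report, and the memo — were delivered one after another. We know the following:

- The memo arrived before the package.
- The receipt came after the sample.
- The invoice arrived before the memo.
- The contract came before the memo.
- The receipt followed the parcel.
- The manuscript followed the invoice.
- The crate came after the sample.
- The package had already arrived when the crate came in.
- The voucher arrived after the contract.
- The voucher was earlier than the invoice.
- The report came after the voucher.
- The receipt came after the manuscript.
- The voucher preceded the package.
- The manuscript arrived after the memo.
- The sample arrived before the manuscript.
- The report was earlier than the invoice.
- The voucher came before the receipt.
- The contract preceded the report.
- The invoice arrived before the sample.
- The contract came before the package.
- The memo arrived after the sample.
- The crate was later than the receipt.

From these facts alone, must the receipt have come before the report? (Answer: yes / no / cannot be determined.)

no

Tracing the constraints gives the report → the invoice → the sample → the receipt, so the report must come before the receipt.
That means the receipt cannot be before the report.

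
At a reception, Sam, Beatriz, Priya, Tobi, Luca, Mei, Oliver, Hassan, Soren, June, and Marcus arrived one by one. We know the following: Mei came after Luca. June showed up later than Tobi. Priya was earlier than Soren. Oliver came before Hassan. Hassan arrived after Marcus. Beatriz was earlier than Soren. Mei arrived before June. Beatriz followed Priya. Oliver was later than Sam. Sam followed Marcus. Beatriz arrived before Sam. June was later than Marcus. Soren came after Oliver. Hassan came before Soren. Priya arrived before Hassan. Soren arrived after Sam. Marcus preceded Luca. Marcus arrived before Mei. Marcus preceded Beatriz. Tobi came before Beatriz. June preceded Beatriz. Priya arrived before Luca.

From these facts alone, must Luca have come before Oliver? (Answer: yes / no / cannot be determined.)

yes

Chain the constraints: Luca → Mei → June → Beatriz → Sam → Oliver. Each link is directly stated, so Luca comes before Oliver.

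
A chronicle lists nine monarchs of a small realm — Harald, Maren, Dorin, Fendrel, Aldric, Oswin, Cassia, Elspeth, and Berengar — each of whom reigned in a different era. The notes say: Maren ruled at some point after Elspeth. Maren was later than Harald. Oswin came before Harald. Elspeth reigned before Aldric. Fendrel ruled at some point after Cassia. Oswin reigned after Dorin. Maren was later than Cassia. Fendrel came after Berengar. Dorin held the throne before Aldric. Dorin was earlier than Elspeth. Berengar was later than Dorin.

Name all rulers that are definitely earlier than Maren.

Cassia, Dorin, Elspeth, Harald, Oswin

Directly stated before Maren: Cassia, Elspeth, and Harald.
Dorin reaches Maren via Dorin → Elspeth → Maren.
Oswin reaches Maren via Oswin → Harald → Maren.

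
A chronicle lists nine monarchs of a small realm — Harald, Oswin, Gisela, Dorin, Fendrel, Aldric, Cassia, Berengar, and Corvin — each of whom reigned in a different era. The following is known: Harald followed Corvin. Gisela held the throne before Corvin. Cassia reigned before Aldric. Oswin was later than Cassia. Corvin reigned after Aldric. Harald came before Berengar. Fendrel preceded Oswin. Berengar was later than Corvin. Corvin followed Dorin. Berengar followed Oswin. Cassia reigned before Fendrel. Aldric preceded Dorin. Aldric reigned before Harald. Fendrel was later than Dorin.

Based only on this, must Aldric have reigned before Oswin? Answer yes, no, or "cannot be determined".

yes

Chain the constraints: Aldric → Dorin → Fendrel → Oswin. Each link is directly stated, so Aldric comes before Oswin.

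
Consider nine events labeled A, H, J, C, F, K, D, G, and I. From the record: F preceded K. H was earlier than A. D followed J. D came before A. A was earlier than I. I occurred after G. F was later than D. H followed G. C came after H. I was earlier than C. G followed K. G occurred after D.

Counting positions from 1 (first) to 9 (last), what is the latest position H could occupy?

H must come before A, C, and I — 3 events forced after it.
Everything else can be placed before H in some valid order, so H can sit as late as position 9 − 3 = 6.

6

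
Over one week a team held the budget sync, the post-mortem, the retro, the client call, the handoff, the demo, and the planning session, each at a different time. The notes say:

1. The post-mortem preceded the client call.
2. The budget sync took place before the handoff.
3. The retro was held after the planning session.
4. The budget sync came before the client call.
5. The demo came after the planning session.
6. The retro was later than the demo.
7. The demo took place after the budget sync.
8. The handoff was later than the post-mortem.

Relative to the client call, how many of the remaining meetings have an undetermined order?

4

Forced before the client call: the budget sync and the post-mortem.
That leaves the demo, the handoff, the planning session, and the retro with no forced order relative to the client call — 4.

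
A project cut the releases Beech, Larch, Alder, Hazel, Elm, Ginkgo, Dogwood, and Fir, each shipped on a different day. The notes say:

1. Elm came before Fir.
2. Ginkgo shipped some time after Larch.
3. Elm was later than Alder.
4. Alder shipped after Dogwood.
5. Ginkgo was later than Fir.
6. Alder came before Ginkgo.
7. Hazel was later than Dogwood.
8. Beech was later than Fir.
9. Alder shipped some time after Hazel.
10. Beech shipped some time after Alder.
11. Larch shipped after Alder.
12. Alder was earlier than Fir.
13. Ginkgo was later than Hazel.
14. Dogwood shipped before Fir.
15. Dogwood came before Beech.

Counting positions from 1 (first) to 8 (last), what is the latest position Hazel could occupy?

Hazel must come before Alder, Beech, Elm, Fir, Ginkgo, and Larch — 6 releases forced after it.
Everything else can be placed before Hazel in some valid order, so Hazel can sit as late as position 8 − 6 = 2.

2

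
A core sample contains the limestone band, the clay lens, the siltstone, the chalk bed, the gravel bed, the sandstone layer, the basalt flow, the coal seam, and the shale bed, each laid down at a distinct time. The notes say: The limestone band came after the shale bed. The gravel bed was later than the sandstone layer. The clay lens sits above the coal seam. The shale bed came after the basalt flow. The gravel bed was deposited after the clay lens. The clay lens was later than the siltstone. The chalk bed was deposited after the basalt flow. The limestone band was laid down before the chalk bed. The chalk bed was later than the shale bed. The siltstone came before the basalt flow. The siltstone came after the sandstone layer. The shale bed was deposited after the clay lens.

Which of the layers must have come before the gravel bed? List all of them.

the clay lens, the coal seam, the sandstone layer, the siltstone

Directly stated before the gravel bed: the clay lens and the sandstone layer.
The coal seam reaches the gravel bed via the coal seam → the clay lens → the gravel bed.
The siltstone reaches the gravel bed via the siltstone → the clay lens → the gravel bed.
No chain forces the chalk bed (or any of the others) ahead of the gravel bed.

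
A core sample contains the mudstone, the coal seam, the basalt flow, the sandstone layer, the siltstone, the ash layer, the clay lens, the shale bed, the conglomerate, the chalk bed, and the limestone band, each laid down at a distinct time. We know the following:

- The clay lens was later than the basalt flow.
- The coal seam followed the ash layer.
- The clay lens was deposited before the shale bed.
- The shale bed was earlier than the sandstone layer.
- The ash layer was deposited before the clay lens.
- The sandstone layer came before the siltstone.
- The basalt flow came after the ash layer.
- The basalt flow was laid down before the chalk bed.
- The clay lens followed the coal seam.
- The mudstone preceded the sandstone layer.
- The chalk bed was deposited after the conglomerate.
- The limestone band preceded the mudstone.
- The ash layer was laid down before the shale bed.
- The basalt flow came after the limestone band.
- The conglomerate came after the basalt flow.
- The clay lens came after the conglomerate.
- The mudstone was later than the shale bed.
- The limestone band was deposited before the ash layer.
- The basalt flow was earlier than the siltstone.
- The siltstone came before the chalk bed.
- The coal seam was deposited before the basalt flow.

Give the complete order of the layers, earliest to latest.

The constraints fix every adjacent pair, so only one ordering works:
the limestone band → the ash layer → the coal seam → the basalt flow → the conglomerate → the clay lens → the shale bed → the mudstone → the sandstone layer → the siltstone → the chalk bed.

the limestone band, the ash layer, the coal seam, the basalt flow, the conglomerate, the clay lens, the shale bed, the mudstone, the sandstone layer, the siltstone, the chalk bed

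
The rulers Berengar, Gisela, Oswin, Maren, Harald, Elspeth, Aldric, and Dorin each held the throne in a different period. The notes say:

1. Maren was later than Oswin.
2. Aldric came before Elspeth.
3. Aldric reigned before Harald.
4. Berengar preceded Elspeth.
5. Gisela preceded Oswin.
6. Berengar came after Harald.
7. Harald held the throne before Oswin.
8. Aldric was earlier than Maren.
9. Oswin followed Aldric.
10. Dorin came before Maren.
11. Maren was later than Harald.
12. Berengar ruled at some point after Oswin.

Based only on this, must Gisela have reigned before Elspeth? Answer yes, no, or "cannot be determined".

Chain the constraints: Gisela → Oswin → Berengar → Elspeth. Each link is directly stated, so Gisela comes before Elspeth.

yes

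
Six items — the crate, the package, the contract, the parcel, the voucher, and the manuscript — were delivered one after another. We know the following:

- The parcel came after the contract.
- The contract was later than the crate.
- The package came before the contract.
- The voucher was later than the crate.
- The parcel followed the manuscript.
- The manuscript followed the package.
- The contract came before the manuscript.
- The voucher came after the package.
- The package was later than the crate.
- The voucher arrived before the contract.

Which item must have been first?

The crate has a chain of constraints placing it before every other item, so the crate must be first.

the crate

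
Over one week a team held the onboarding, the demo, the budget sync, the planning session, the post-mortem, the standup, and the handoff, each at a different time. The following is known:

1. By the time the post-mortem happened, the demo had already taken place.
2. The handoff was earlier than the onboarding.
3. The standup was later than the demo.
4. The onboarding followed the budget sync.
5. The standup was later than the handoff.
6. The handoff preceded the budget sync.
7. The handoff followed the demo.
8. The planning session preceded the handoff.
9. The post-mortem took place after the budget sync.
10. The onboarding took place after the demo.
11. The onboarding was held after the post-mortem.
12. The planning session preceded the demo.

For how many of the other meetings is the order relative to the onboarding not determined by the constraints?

Forced before the onboarding: the budget sync, the demo, the handoff, the planning session, and the post-mortem.
That leaves the standup with no forced order relative to the onboarding — 1.

1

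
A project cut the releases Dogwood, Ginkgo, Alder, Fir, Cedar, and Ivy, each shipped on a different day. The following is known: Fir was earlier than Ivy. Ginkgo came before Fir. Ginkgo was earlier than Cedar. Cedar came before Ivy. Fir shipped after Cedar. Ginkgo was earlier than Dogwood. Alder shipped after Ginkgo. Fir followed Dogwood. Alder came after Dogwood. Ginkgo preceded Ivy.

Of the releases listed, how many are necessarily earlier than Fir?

3

Directly stated before Fir: Cedar, Dogwood, and Ginkgo.
That's Cedar, Dogwood, and Ginkgo — 3 in all.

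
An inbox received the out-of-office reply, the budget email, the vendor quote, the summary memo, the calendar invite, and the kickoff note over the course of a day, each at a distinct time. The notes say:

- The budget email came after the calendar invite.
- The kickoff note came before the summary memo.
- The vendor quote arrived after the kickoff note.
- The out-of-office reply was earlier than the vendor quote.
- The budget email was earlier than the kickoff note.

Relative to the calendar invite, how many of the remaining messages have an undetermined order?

1

Forced after the calendar invite: the budget email, the kickoff note, the summary memo, and the vendor quote.
That leaves the out-of-office reply with no forced order relative to the calendar invite — 1.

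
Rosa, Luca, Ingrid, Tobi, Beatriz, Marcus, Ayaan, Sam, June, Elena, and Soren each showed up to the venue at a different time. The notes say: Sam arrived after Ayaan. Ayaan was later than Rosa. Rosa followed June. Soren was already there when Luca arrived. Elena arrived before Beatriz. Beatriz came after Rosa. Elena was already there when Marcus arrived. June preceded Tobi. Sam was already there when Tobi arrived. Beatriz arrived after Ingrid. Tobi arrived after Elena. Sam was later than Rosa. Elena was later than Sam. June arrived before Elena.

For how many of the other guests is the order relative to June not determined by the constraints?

Forced after June: Ayaan, Beatriz, Elena, Marcus, Rosa, Sam, and Tobi.
That leaves Ingrid, Luca, and Soren with no forced order relative to June — 3.

3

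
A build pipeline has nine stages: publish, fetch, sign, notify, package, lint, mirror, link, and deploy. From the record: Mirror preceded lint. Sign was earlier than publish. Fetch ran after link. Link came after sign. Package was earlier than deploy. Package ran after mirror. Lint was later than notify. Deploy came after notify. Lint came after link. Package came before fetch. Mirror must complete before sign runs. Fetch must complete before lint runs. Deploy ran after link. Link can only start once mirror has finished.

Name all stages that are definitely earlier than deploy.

Directly stated before deploy: link, notify, and package.
Mirror reaches deploy via mirror → link → deploy.
Sign reaches deploy via sign → link → deploy.
No chain forces fetch (or any of the others) ahead of deploy.

link, mirror, notify, package, sign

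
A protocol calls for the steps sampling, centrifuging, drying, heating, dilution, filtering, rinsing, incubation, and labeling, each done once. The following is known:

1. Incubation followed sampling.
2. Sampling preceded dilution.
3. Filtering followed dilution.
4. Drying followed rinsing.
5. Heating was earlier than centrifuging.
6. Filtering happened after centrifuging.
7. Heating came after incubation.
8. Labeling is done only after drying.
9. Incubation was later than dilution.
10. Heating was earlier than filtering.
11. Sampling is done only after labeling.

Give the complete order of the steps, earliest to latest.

rinsing, drying, labeling, sampling, dilution, incubation, heating, centrifuging, filtering

The constraints fix every adjacent pair, so only one ordering works:
rinsing → drying → labeling → sampling → dilution → incubation → heating → centrifuging → filtering.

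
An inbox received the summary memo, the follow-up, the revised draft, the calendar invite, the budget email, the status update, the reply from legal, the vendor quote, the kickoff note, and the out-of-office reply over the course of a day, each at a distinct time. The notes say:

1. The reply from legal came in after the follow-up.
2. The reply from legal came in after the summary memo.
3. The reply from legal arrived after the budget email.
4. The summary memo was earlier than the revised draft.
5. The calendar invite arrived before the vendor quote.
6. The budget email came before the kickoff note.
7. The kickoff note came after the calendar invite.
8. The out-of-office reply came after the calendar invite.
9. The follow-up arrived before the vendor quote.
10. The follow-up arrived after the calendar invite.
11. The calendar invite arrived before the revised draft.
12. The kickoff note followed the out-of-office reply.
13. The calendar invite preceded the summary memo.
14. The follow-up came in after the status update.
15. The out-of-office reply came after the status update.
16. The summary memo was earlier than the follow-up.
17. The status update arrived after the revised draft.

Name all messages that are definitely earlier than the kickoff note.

the budget email, the calendar invite, the out-of-office reply, the revised draft, the status update, the summary memo

Directly stated before the kickoff note: the budget email, the calendar invite, and the out-of-office reply.
The revised draft reaches the kickoff note via the revised draft → the status update → the out-of-office reply → the kickoff note.
The status update reaches the kickoff note via the status update → the out-of-office reply → the kickoff note.
The summary memo reaches the kickoff note via the summary memo → the revised draft → the status update → the out-of-office reply → the kickoff note.
No chain forces the vendor quote (or any of the others) ahead of the kickoff note.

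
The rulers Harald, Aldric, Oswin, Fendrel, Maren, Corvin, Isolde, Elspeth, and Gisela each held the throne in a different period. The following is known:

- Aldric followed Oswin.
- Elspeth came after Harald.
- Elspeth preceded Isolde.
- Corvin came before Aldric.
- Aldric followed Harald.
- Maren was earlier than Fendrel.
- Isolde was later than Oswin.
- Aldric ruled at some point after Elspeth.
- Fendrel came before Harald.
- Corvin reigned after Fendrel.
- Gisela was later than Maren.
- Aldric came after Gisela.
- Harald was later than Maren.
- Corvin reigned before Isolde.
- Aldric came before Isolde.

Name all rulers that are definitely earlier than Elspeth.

Fendrel, Harald, Maren

Directly stated before Elspeth: Harald.
Fendrel reaches Elspeth via Fendrel → Harald → Elspeth.
Maren reaches Elspeth via Maren → Harald → Elspeth.
No chain forces Aldric (or any of the others) ahead of Elspeth.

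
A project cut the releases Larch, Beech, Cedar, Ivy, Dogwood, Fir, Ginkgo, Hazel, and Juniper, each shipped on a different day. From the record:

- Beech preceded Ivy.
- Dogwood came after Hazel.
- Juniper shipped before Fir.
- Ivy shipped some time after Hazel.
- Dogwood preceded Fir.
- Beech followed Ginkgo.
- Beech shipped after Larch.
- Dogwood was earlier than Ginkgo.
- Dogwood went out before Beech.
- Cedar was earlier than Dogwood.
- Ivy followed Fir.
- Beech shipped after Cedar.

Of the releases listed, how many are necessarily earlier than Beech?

Directly stated before Beech: Cedar, Dogwood, Ginkgo, and Larch.
Hazel reaches Beech via Hazel → Dogwood → Beech.
No chain forces Ivy (or any of the others) ahead of Beech.
That's Cedar, Dogwood, Ginkgo, Hazel, and Larch — 5 in all.

5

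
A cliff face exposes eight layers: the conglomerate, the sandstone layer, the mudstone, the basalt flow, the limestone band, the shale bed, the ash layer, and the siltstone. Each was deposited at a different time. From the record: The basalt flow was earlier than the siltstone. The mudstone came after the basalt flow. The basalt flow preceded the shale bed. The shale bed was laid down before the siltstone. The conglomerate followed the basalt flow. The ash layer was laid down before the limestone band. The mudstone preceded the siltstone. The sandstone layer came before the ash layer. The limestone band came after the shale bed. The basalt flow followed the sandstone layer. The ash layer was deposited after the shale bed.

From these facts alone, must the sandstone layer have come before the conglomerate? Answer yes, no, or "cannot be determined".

Chain the constraints: the sandstone layer → the basalt flow → the conglomerate. Each link is directly stated, so the sandstone layer comes before the conglomerate.

yes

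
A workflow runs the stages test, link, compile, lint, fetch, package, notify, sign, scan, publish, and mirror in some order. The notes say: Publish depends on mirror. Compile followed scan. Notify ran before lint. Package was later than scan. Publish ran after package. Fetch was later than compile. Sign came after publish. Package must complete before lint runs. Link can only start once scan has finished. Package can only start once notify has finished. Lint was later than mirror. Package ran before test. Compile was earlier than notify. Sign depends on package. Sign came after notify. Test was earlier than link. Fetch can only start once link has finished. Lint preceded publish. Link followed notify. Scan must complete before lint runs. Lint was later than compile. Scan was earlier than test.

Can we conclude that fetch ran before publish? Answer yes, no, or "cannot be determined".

cannot be determined

No chain of stated constraints runs from fetch to publish, and none runs from publish to fetch either.
So the relative order of fetch and publish is not fixed by the given facts.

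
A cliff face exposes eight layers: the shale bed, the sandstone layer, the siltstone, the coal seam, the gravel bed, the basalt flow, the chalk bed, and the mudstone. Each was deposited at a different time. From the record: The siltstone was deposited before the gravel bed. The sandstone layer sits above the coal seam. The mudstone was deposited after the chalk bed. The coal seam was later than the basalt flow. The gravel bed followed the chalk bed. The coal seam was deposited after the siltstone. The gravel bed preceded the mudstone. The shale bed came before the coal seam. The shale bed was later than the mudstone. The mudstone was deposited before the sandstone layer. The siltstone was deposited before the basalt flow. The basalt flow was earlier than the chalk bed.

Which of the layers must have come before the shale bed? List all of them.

Directly stated before the shale bed: the mudstone.
The basalt flow reaches the shale bed via the basalt flow → the chalk bed → the mudstone → the shale bed.
The chalk bed reaches the shale bed via the chalk bed → the mudstone → the shale bed.
The gravel bed reaches the shale bed via the gravel bed → the mudstone → the shale bed.
Likewise the siltstone reaches the shale bed by chaining the stated constraints.

the basalt flow, the chalk bed, the gravel bed, the mudstone, the siltstone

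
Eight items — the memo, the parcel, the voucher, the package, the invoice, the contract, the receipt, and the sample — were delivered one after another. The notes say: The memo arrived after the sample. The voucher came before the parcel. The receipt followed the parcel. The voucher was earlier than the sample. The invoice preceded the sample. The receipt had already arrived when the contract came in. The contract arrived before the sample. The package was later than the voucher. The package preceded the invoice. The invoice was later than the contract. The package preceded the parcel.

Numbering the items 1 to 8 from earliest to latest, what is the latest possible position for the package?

The package must come before the contract, the invoice, the memo, the parcel, the receipt, and the sample — 6 items forced after it.
Everything else can be placed before the package in some valid order, so the package can sit as late as position 8 − 6 = 2.

2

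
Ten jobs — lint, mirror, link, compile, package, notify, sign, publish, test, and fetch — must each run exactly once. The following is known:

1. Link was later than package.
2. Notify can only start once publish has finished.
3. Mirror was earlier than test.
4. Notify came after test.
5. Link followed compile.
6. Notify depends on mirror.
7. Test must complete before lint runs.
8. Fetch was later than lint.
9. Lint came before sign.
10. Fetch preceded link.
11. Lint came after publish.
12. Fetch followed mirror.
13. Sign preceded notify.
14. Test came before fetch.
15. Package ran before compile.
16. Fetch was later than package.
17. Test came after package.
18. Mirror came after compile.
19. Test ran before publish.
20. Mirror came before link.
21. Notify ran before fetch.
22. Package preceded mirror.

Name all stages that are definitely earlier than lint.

compile, mirror, package, publish, test

Directly stated before lint: publish and test.
Compile reaches lint via compile → mirror → test → lint.
Mirror reaches lint via mirror → test → lint.
Package reaches lint via package → test → lint.
No chain forces notify (or any of the others) ahead of lint.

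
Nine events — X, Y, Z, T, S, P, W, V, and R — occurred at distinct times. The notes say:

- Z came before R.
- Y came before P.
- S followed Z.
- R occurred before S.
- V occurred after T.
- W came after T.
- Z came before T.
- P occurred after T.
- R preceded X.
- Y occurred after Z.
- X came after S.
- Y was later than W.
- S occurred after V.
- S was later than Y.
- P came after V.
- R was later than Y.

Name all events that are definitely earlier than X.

Directly stated before X: R and S.
T reaches X via T → V → S → X.
V reaches X via V → S → X.
W reaches X via W → Y → R → X.
Likewise Y and Z each reach X by chaining the stated constraints.
No chain forces P ahead of X.

R, S, T, V, W, Y, Z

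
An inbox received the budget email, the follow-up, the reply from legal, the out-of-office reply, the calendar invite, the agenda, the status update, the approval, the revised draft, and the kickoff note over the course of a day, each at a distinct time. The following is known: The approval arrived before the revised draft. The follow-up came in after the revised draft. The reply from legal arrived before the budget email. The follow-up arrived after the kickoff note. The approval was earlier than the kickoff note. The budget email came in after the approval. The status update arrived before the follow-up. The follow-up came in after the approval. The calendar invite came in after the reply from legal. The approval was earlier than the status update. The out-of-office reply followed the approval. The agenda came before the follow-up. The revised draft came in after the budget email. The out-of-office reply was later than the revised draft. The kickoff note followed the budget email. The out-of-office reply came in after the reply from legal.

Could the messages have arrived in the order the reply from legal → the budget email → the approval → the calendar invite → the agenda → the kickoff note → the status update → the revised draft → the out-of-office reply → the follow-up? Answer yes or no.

The constraints require the approval before the budget email, but in the proposed sequence the budget email appears ahead of the approval. That one violation is enough.

no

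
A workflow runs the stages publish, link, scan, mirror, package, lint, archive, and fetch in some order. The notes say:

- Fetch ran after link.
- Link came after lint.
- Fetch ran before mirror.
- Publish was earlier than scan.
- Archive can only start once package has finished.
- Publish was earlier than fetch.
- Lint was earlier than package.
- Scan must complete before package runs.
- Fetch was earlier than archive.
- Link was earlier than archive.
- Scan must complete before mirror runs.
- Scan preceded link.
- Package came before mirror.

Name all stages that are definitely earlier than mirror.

Directly stated before mirror: fetch, package, and scan.
Link reaches mirror via link → fetch → mirror.
Lint reaches mirror via lint → package → mirror.
Publish reaches mirror via publish → scan → mirror.
No chain forces archive ahead of mirror.

fetch, link, lint, package, publish, scan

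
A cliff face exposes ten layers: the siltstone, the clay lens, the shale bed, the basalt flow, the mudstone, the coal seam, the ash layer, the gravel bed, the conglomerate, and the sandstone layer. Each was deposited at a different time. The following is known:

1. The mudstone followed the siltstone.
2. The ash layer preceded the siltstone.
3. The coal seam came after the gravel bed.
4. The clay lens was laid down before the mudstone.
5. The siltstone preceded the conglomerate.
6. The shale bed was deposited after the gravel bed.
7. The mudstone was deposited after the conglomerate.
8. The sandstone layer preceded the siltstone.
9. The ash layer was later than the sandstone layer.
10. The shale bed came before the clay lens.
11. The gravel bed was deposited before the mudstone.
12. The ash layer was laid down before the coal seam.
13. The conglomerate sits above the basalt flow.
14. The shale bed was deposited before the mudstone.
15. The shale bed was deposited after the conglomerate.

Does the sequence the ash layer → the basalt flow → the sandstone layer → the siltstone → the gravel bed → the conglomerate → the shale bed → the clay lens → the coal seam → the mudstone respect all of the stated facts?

The constraints require the sandstone layer before the ash layer, but in the proposed sequence the ash layer appears ahead of the sandstone layer. That one violation is enough.

no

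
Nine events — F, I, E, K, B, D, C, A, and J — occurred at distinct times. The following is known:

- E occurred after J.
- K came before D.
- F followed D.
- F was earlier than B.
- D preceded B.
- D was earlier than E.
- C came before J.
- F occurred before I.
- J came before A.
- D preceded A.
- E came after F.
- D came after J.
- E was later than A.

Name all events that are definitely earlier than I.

Directly stated before I: F.
C reaches I via C → J → D → F → I.
D reaches I via D → F → I.
J reaches I via J → D → F → I.
Likewise K reaches I by chaining the stated constraints.
No chain forces A (or any of the others) ahead of I.

C, D, F, J, K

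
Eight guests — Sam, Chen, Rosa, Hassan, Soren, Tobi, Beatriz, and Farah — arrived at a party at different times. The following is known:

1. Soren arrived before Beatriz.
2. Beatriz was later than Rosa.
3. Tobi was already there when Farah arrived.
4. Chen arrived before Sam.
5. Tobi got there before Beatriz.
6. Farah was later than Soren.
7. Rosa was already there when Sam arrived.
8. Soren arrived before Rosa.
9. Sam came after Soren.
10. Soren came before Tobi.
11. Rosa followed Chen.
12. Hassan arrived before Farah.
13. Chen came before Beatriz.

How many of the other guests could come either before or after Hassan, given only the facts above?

6

Forced after Hassan: Farah.
That leaves Beatriz, Chen, Rosa, Sam, Soren, and Tobi with no forced order relative to Hassan — 6.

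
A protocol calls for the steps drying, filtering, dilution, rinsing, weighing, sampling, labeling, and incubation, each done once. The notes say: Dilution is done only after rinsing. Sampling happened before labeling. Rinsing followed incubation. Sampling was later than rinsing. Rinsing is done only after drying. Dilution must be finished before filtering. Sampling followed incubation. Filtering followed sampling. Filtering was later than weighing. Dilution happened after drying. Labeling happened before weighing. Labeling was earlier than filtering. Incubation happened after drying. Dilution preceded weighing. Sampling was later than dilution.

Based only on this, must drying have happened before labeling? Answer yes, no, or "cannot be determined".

Chain the constraints: drying → incubation → sampling → labeling. Each link is directly stated, so drying comes before labeling.

yes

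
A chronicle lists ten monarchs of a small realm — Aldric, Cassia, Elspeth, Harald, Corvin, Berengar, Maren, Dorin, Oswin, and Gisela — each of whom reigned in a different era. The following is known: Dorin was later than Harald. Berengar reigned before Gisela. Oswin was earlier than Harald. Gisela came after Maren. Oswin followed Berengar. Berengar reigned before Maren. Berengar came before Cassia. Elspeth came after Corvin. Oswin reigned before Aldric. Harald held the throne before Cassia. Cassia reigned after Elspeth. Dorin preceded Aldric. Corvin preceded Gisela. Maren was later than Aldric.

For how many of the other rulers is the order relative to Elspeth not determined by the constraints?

7

Forced before Elspeth: Corvin; forced after Elspeth: Cassia.
That leaves Aldric, Berengar, Dorin, Gisela, Harald, Maren, and Oswin with no forced order relative to Elspeth — 7.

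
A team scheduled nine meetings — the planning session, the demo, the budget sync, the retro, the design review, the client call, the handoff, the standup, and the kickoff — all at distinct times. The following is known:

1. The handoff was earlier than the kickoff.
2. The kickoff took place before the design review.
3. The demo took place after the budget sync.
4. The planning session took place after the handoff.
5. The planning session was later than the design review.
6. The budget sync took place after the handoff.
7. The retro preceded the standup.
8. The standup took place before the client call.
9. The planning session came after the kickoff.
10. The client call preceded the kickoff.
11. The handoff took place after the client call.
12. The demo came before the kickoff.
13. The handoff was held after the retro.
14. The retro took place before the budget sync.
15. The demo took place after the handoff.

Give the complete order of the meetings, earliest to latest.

The constraints fix every adjacent pair, so only one ordering works:
the retro → the standup → the client call → the handoff → the budget sync → the demo → the kickoff → the design review → the planning session.

the retro, the standup, the client call, the handoff, the budget sync, the demo, the kickoff, the design review, the planning session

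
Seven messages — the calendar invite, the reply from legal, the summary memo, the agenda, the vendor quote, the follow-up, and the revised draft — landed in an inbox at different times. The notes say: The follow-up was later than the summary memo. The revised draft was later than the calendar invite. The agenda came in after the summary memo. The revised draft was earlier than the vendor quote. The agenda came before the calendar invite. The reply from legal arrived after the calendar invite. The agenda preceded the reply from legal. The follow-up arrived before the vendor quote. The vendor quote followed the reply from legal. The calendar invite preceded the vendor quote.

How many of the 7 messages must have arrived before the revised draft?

3

Directly stated before the revised draft: the calendar invite.
The agenda reaches the revised draft via the agenda → the calendar invite → the revised draft.
The summary memo reaches the revised draft via the summary memo → the agenda → the calendar invite → the revised draft.
No chain forces the follow-up (or any of the others) ahead of the revised draft.
That's the agenda, the calendar invite, and the summary memo — 3 in all.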